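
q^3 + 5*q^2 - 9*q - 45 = (q - 3)*(q + 3)*(q + 5)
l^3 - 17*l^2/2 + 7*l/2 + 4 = (l - 8)*(l - 1)*(l + 1/2)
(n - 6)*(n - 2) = n^2 - 8*n + 12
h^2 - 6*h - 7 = (h - 7)*(h + 1)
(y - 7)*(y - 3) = y^2 - 10*y + 21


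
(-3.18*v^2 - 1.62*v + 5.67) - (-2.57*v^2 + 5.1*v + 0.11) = -0.61*v^2 - 6.72*v + 5.56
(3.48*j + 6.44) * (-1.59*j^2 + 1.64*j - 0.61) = -5.5332*j^3 - 4.5324*j^2 + 8.4388*j - 3.9284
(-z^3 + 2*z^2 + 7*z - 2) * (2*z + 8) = -2*z^4 - 4*z^3 + 30*z^2 + 52*z - 16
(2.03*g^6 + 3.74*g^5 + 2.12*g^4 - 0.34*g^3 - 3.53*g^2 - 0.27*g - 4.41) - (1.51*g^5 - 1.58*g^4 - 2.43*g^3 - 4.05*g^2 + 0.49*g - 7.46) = 2.03*g^6 + 2.23*g^5 + 3.7*g^4 + 2.09*g^3 + 0.52*g^2 - 0.76*g + 3.05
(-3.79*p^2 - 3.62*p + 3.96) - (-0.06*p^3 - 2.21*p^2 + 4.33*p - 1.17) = 0.06*p^3 - 1.58*p^2 - 7.95*p + 5.13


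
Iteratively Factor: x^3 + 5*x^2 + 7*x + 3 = (x + 1)*(x^2 + 4*x + 3) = (x + 1)^2*(x + 3)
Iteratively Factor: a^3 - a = (a + 1)*(a^2 - a) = (a - 1)*(a + 1)*(a)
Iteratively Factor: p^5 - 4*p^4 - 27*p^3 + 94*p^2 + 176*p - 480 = (p - 5)*(p^4 + p^3 - 22*p^2 - 16*p + 96) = (p - 5)*(p + 3)*(p^3 - 2*p^2 - 16*p + 32) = (p - 5)*(p + 3)*(p + 4)*(p^2 - 6*p + 8) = (p - 5)*(p - 2)*(p + 3)*(p + 4)*(p - 4)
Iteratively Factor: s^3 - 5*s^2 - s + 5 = (s - 1)*(s^2 - 4*s - 5) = (s - 1)*(s + 1)*(s - 5)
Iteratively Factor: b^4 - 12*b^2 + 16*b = (b - 2)*(b^3 + 2*b^2 - 8*b) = (b - 2)*(b + 4)*(b^2 - 2*b) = b*(b - 2)*(b + 4)*(b - 2)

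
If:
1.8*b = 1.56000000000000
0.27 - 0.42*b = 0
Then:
No Solution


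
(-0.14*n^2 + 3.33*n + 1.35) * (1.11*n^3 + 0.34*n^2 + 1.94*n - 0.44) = -0.1554*n^5 + 3.6487*n^4 + 2.3591*n^3 + 6.9808*n^2 + 1.1538*n - 0.594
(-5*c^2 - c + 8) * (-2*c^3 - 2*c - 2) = 10*c^5 + 2*c^4 - 6*c^3 + 12*c^2 - 14*c - 16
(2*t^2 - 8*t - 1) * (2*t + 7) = 4*t^3 - 2*t^2 - 58*t - 7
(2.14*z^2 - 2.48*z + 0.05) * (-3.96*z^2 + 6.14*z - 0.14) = -8.4744*z^4 + 22.9604*z^3 - 15.7248*z^2 + 0.6542*z - 0.007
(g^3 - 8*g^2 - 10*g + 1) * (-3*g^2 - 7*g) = -3*g^5 + 17*g^4 + 86*g^3 + 67*g^2 - 7*g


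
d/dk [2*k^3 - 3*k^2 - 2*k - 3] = 6*k^2 - 6*k - 2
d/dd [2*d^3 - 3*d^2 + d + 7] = 6*d^2 - 6*d + 1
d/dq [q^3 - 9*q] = 3*q^2 - 9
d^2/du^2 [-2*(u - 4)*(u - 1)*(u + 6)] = -12*u - 4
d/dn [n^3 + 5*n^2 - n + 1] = 3*n^2 + 10*n - 1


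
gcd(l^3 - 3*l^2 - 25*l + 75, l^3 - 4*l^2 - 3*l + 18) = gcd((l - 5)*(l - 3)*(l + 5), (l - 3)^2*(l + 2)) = l - 3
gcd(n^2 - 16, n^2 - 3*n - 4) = n - 4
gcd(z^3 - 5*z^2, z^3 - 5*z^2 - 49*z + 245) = z - 5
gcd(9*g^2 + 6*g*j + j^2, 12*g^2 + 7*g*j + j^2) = 3*g + j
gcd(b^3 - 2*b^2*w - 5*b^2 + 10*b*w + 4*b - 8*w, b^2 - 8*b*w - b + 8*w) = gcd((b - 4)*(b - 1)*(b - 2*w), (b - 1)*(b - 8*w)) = b - 1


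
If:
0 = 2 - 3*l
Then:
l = 2/3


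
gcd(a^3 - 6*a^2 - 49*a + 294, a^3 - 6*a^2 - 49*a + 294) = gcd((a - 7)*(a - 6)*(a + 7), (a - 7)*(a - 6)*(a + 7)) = a^3 - 6*a^2 - 49*a + 294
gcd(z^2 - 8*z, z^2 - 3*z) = z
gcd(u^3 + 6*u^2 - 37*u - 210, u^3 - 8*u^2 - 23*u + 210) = u^2 - u - 30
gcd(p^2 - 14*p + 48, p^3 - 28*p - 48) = p - 6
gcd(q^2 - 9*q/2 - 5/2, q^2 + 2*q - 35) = q - 5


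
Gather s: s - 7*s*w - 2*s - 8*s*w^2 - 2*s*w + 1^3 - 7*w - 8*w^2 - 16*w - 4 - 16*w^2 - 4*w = s*(-8*w^2 - 9*w - 1) - 24*w^2 - 27*w - 3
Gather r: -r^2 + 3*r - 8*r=-r^2 - 5*r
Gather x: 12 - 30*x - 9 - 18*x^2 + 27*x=-18*x^2 - 3*x + 3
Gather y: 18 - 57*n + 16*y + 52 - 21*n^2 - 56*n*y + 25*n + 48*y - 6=-21*n^2 - 32*n + y*(64 - 56*n) + 64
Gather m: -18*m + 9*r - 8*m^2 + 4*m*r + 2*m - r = -8*m^2 + m*(4*r - 16) + 8*r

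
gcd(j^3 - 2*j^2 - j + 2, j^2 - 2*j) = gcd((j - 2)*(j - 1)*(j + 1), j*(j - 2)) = j - 2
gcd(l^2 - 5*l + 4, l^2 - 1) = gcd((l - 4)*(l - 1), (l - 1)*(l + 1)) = l - 1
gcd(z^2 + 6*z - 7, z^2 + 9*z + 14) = z + 7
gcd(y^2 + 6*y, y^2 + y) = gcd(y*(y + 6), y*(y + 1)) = y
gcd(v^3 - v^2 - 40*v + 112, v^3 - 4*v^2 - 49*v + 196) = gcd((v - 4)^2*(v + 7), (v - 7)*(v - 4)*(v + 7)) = v^2 + 3*v - 28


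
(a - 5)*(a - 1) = a^2 - 6*a + 5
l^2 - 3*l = l*(l - 3)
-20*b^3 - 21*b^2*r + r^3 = (-5*b + r)*(b + r)*(4*b + r)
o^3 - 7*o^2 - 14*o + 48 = (o - 8)*(o - 2)*(o + 3)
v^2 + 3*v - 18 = (v - 3)*(v + 6)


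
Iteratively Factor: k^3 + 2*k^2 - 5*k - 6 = (k - 2)*(k^2 + 4*k + 3) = (k - 2)*(k + 3)*(k + 1)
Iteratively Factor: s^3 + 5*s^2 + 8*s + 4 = (s + 1)*(s^2 + 4*s + 4) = (s + 1)*(s + 2)*(s + 2)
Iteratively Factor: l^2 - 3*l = (l)*(l - 3)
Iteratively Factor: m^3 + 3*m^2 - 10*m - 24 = (m - 3)*(m^2 + 6*m + 8) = (m - 3)*(m + 4)*(m + 2)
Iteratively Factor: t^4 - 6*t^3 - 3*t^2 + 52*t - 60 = (t + 3)*(t^3 - 9*t^2 + 24*t - 20) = (t - 5)*(t + 3)*(t^2 - 4*t + 4) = (t - 5)*(t - 2)*(t + 3)*(t - 2)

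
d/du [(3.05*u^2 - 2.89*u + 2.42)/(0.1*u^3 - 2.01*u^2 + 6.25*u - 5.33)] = (-0.305*u^4 + 0.578000000000001*u^3 + 12.5276*u^2 - 22.7846*u + 0.278700000000001)/(0.01*u^6 - 0.402*u^5 + 5.2901*u^4 - 26.191*u^3 + 60.4891*u^2 - 66.625*u + 28.4089)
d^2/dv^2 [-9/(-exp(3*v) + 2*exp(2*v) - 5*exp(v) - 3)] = 9*((-9*exp(2*v) + 8*exp(v) - 5)*(exp(3*v) - 2*exp(2*v) + 5*exp(v) + 3) + 2*(3*exp(2*v) - 4*exp(v) + 5)^2*exp(v))*exp(v)/(exp(3*v) - 2*exp(2*v) + 5*exp(v) + 3)^3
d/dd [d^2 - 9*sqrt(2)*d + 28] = 2*d - 9*sqrt(2)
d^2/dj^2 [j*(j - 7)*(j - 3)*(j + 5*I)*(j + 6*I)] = 20*j^3 + j^2*(-120 + 132*I) + j*(-54 - 660*I) + 600 + 462*I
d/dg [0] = 0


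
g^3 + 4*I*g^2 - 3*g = g*(g + I)*(g + 3*I)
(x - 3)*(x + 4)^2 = x^3 + 5*x^2 - 8*x - 48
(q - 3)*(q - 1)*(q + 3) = q^3 - q^2 - 9*q + 9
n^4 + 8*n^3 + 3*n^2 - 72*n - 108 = (n - 3)*(n + 2)*(n + 3)*(n + 6)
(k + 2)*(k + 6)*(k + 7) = k^3 + 15*k^2 + 68*k + 84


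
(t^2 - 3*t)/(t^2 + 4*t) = (t - 3)/(t + 4)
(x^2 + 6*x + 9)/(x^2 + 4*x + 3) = (x + 3)/(x + 1)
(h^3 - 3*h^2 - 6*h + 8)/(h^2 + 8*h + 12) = (h^2 - 5*h + 4)/(h + 6)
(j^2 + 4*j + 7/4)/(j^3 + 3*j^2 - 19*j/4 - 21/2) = (2*j + 1)/(2*j^2 - j - 6)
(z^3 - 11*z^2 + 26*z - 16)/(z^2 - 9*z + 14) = (z^2 - 9*z + 8)/(z - 7)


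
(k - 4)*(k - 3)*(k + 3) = k^3 - 4*k^2 - 9*k + 36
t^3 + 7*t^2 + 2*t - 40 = (t - 2)*(t + 4)*(t + 5)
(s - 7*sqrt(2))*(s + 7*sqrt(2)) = s^2 - 98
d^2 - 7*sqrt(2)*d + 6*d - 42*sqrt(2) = (d + 6)*(d - 7*sqrt(2))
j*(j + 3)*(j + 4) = j^3 + 7*j^2 + 12*j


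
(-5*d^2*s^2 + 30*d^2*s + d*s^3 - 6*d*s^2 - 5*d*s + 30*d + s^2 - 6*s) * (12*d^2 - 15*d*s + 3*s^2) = -60*d^4*s^2 + 360*d^4*s + 87*d^3*s^3 - 522*d^3*s^2 - 60*d^3*s + 360*d^3 - 30*d^2*s^4 + 180*d^2*s^3 + 87*d^2*s^2 - 522*d^2*s + 3*d*s^5 - 18*d*s^4 - 30*d*s^3 + 180*d*s^2 + 3*s^4 - 18*s^3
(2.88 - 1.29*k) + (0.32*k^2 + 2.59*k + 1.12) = 0.32*k^2 + 1.3*k + 4.0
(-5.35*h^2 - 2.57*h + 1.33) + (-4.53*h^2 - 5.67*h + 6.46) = -9.88*h^2 - 8.24*h + 7.79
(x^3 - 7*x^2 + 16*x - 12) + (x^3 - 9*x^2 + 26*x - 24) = 2*x^3 - 16*x^2 + 42*x - 36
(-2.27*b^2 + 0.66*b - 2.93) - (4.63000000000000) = -2.27*b^2 + 0.66*b - 7.56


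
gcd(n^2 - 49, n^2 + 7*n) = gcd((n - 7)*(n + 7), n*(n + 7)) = n + 7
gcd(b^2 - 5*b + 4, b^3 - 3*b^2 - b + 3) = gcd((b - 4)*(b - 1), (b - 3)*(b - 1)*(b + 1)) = b - 1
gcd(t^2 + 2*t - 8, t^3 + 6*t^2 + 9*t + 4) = t + 4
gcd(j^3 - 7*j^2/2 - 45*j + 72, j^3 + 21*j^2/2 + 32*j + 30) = j + 6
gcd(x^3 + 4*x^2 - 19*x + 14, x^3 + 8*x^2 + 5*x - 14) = x^2 + 6*x - 7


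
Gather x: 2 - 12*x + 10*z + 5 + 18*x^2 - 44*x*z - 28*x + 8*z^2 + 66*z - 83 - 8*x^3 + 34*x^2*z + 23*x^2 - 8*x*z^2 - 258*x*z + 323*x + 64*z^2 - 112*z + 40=-8*x^3 + x^2*(34*z + 41) + x*(-8*z^2 - 302*z + 283) + 72*z^2 - 36*z - 36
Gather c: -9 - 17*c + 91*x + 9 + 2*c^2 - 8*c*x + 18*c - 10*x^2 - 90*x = 2*c^2 + c*(1 - 8*x) - 10*x^2 + x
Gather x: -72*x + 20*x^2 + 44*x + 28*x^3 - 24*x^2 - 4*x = 28*x^3 - 4*x^2 - 32*x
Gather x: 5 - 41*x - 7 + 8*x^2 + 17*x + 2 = 8*x^2 - 24*x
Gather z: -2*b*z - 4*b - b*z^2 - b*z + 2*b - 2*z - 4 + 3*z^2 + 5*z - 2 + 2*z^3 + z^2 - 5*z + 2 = -2*b + 2*z^3 + z^2*(4 - b) + z*(-3*b - 2) - 4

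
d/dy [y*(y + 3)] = 2*y + 3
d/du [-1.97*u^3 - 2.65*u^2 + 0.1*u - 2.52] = -5.91*u^2 - 5.3*u + 0.1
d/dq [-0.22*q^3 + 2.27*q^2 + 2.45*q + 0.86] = -0.66*q^2 + 4.54*q + 2.45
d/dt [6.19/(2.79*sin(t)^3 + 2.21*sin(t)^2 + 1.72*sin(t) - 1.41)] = (-27.3598*sin(t) + 25.90515*cos(2*t) - 36.55195)*cos(t)/(2.79*sin(t)^3 + 2.21*sin(t)^2 + 1.72*sin(t) - 1.41)^2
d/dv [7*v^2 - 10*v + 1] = 14*v - 10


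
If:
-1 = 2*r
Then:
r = -1/2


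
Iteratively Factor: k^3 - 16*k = (k + 4)*(k^2 - 4*k) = k*(k + 4)*(k - 4)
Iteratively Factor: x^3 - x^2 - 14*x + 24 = (x - 2)*(x^2 + x - 12) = (x - 2)*(x + 4)*(x - 3)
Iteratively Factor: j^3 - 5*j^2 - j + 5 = (j - 5)*(j^2 - 1) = (j - 5)*(j - 1)*(j + 1)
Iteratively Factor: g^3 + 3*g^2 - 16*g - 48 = (g + 3)*(g^2 - 16) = (g + 3)*(g + 4)*(g - 4)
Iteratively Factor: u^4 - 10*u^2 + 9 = (u + 3)*(u^3 - 3*u^2 - u + 3) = (u - 3)*(u + 3)*(u^2 - 1) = (u - 3)*(u + 1)*(u + 3)*(u - 1)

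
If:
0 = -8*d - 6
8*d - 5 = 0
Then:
No Solution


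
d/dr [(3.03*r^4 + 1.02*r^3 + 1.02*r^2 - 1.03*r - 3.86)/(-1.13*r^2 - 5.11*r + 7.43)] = (-6.8478*r^5 - 47.6025*r^4 + 79.6272*r^3 + 16.3597*r^2 + 6.4336*r - 27.3775)/(1.2769*r^4 + 11.5486*r^3 + 9.3203*r^2 - 75.9346*r + 55.2049)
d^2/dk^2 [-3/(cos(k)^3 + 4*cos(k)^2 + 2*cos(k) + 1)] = -(3*(11*cos(k) + 32*cos(2*k) + 9*cos(3*k))*(cos(k)^3 + 4*cos(k)^2 + 2*cos(k) + 1)/4 + 6*(3*cos(k)^2 + 8*cos(k) + 2)^2*sin(k)^2)/(cos(k)^3 + 4*cos(k)^2 + 2*cos(k) + 1)^3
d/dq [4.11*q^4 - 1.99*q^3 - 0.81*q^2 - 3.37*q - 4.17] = 16.44*q^3 - 5.97*q^2 - 1.62*q - 3.37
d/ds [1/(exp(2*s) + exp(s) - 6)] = (-2*exp(s) - 1)*exp(s)/(exp(2*s) + exp(s) - 6)^2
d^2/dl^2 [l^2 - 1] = 2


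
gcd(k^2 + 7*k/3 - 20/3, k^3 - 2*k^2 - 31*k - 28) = k + 4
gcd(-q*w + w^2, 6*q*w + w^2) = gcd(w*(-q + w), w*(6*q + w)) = w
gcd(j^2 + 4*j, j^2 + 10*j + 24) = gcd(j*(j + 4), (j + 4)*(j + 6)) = j + 4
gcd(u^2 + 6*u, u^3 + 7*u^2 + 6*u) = u^2 + 6*u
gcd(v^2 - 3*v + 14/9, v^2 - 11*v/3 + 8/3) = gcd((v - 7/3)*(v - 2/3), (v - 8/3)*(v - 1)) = 1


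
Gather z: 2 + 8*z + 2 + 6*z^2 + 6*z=6*z^2 + 14*z + 4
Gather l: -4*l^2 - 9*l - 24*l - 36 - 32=-4*l^2 - 33*l - 68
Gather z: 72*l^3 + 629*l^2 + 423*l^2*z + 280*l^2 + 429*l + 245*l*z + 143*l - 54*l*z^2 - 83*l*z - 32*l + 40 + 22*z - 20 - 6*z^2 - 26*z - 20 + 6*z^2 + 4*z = 72*l^3 + 909*l^2 - 54*l*z^2 + 540*l + z*(423*l^2 + 162*l)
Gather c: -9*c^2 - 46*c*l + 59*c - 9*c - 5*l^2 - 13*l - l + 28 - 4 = -9*c^2 + c*(50 - 46*l) - 5*l^2 - 14*l + 24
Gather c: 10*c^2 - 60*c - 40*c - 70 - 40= 10*c^2 - 100*c - 110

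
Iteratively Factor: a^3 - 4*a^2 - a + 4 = (a - 1)*(a^2 - 3*a - 4) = (a - 4)*(a - 1)*(a + 1)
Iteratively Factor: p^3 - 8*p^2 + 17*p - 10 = (p - 5)*(p^2 - 3*p + 2) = (p - 5)*(p - 1)*(p - 2)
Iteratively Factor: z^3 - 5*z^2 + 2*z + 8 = (z - 4)*(z^2 - z - 2) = (z - 4)*(z - 2)*(z + 1)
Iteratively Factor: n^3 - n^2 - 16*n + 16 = (n + 4)*(n^2 - 5*n + 4) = (n - 1)*(n + 4)*(n - 4)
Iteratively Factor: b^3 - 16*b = (b - 4)*(b^2 + 4*b) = (b - 4)*(b + 4)*(b)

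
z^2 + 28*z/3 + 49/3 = (z + 7/3)*(z + 7)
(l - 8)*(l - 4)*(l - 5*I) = l^3 - 12*l^2 - 5*I*l^2 + 32*l + 60*I*l - 160*I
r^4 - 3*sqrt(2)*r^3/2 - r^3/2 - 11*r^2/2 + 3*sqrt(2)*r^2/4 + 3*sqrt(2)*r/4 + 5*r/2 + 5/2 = (r - 1)*(r + 1/2)*(r - 5*sqrt(2)/2)*(r + sqrt(2))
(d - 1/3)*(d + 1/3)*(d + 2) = d^3 + 2*d^2 - d/9 - 2/9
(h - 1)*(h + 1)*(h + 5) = h^3 + 5*h^2 - h - 5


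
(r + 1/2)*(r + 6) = r^2 + 13*r/2 + 3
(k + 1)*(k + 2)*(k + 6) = k^3 + 9*k^2 + 20*k + 12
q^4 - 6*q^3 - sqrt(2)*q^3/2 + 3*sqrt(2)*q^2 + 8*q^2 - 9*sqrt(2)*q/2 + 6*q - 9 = (q - 3)^2*(q - sqrt(2))*(q + sqrt(2)/2)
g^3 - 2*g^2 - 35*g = g*(g - 7)*(g + 5)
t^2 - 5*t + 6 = (t - 3)*(t - 2)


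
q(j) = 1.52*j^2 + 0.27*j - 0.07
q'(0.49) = 1.76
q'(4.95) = 15.32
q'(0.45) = 1.64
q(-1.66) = 3.67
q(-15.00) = 337.88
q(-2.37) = 7.83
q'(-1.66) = -4.78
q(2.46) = 9.79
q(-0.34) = 0.01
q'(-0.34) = -0.76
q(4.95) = 38.51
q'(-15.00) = -45.33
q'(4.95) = 15.32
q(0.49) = 0.43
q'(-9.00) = -27.09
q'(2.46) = 7.75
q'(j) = 3.04*j + 0.27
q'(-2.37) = -6.93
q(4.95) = 38.51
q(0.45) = 0.36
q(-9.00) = 120.62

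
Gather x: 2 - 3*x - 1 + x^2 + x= x^2 - 2*x + 1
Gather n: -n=-n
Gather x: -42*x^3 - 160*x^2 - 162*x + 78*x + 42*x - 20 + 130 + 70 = -42*x^3 - 160*x^2 - 42*x + 180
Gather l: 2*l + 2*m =2*l + 2*m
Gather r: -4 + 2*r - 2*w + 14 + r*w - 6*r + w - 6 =r*(w - 4) - w + 4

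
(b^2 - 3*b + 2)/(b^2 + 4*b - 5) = (b - 2)/(b + 5)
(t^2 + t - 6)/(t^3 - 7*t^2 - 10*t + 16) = (t^2 + t - 6)/(t^3 - 7*t^2 - 10*t + 16)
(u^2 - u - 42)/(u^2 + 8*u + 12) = (u - 7)/(u + 2)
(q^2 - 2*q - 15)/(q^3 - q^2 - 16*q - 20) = (q + 3)/(q^2 + 4*q + 4)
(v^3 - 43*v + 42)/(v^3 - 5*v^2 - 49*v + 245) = (v^2 - 7*v + 6)/(v^2 - 12*v + 35)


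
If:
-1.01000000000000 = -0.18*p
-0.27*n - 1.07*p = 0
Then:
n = -22.24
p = 5.61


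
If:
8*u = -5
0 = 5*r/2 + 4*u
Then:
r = 1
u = -5/8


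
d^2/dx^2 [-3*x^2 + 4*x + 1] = -6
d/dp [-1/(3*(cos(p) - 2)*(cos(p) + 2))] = -sin(2*p)/(3*(cos(p) - 2)^2*(cos(p) + 2)^2)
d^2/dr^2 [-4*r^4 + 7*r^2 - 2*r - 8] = 14 - 48*r^2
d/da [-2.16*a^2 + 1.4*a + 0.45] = 1.4 - 4.32*a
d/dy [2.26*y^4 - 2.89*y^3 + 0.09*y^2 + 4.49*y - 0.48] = 9.04*y^3 - 8.67*y^2 + 0.18*y + 4.49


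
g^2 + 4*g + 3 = (g + 1)*(g + 3)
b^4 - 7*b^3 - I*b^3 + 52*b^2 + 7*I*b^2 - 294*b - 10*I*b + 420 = (b - 5)*(b - 2)*(b - 7*I)*(b + 6*I)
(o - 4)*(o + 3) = o^2 - o - 12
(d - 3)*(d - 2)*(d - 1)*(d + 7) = d^4 + d^3 - 31*d^2 + 71*d - 42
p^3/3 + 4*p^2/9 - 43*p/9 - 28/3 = (p/3 + 1)*(p - 4)*(p + 7/3)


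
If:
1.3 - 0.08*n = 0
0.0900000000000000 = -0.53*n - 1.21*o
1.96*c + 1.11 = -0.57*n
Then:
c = -5.29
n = 16.25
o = -7.19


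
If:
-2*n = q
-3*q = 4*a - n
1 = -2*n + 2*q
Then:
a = -7/24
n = -1/6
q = 1/3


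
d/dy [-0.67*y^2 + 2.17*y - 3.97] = 2.17 - 1.34*y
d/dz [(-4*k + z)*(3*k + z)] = -k + 2*z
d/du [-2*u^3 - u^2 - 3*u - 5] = -6*u^2 - 2*u - 3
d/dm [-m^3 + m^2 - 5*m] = -3*m^2 + 2*m - 5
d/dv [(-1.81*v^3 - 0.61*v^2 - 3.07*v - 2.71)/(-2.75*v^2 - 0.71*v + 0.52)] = (4.9775*v^4 + 2.5702*v^3 - 10.833*v^2 - 15.5394*v - 3.5205)/(7.5625*v^4 + 3.905*v^3 - 2.3559*v^2 - 0.7384*v + 0.2704)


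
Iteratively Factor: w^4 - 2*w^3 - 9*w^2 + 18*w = (w)*(w^3 - 2*w^2 - 9*w + 18) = w*(w + 3)*(w^2 - 5*w + 6) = w*(w - 3)*(w + 3)*(w - 2)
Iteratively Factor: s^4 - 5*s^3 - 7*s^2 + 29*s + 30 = (s - 5)*(s^3 - 7*s - 6) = (s - 5)*(s + 1)*(s^2 - s - 6) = (s - 5)*(s + 1)*(s + 2)*(s - 3)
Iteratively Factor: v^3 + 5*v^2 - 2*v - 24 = (v - 2)*(v^2 + 7*v + 12) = (v - 2)*(v + 4)*(v + 3)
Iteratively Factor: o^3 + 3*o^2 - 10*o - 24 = (o - 3)*(o^2 + 6*o + 8) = (o - 3)*(o + 2)*(o + 4)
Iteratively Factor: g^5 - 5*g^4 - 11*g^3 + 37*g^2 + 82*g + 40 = (g + 1)*(g^4 - 6*g^3 - 5*g^2 + 42*g + 40) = (g - 4)*(g + 1)*(g^3 - 2*g^2 - 13*g - 10) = (g - 5)*(g - 4)*(g + 1)*(g^2 + 3*g + 2) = (g - 5)*(g - 4)*(g + 1)*(g + 2)*(g + 1)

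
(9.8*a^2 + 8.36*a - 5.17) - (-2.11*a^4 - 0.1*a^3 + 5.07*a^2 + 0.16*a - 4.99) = 2.11*a^4 + 0.1*a^3 + 4.73*a^2 + 8.2*a - 0.18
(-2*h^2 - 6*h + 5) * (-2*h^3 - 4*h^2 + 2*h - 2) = 4*h^5 + 20*h^4 + 10*h^3 - 28*h^2 + 22*h - 10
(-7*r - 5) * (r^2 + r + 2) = -7*r^3 - 12*r^2 - 19*r - 10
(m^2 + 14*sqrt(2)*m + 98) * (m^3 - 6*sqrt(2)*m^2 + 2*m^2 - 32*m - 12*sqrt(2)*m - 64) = m^5 + 2*m^4 + 8*sqrt(2)*m^4 - 102*m^3 + 16*sqrt(2)*m^3 - 1036*sqrt(2)*m^2 - 204*m^2 - 3136*m - 2072*sqrt(2)*m - 6272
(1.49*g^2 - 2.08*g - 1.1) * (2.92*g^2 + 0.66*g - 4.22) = 4.3508*g^4 - 5.0902*g^3 - 10.8726*g^2 + 8.0516*g + 4.642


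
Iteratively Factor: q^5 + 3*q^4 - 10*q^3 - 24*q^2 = (q - 3)*(q^4 + 6*q^3 + 8*q^2) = q*(q - 3)*(q^3 + 6*q^2 + 8*q) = q*(q - 3)*(q + 2)*(q^2 + 4*q) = q^2*(q - 3)*(q + 2)*(q + 4)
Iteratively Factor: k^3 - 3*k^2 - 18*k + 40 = (k + 4)*(k^2 - 7*k + 10) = (k - 2)*(k + 4)*(k - 5)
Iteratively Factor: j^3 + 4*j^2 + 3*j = (j)*(j^2 + 4*j + 3) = j*(j + 3)*(j + 1)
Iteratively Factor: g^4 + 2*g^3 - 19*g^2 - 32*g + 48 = (g + 4)*(g^3 - 2*g^2 - 11*g + 12) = (g - 4)*(g + 4)*(g^2 + 2*g - 3) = (g - 4)*(g - 1)*(g + 4)*(g + 3)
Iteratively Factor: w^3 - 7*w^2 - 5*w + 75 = (w + 3)*(w^2 - 10*w + 25) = (w - 5)*(w + 3)*(w - 5)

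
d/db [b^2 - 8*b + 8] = 2*b - 8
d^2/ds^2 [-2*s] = 0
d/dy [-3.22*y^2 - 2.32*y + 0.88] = -6.44*y - 2.32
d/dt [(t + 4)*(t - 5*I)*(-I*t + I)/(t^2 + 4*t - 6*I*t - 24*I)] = (-I*t^2 - 12*t + 1 + 30*I)/(t^2 - 12*I*t - 36)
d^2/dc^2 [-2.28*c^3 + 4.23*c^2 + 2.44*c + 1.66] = 8.46 - 13.68*c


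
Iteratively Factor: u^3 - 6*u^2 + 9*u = (u - 3)*(u^2 - 3*u) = u*(u - 3)*(u - 3)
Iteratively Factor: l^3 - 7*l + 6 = (l - 1)*(l^2 + l - 6) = (l - 1)*(l + 3)*(l - 2)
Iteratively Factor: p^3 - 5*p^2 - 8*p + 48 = (p - 4)*(p^2 - p - 12) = (p - 4)*(p + 3)*(p - 4)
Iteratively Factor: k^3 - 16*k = (k)*(k^2 - 16) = k*(k + 4)*(k - 4)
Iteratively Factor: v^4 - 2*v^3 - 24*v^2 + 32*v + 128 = (v - 4)*(v^3 + 2*v^2 - 16*v - 32) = (v - 4)*(v + 2)*(v^2 - 16) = (v - 4)^2*(v + 2)*(v + 4)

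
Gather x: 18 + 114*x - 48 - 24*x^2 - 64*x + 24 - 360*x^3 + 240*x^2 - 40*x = -360*x^3 + 216*x^2 + 10*x - 6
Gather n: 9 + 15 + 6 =30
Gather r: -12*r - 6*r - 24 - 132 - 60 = -18*r - 216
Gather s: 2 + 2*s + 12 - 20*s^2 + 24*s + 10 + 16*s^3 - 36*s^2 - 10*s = 16*s^3 - 56*s^2 + 16*s + 24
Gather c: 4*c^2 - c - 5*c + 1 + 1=4*c^2 - 6*c + 2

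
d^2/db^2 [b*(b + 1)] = 2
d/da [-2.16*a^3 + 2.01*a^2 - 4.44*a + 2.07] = -6.48*a^2 + 4.02*a - 4.44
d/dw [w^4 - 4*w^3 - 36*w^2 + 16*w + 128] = 4*w^3 - 12*w^2 - 72*w + 16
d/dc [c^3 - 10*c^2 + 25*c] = 3*c^2 - 20*c + 25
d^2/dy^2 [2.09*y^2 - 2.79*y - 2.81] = 4.18000000000000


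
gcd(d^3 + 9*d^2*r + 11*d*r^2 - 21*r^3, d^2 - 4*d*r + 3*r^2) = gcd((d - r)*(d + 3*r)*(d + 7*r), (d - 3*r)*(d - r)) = -d + r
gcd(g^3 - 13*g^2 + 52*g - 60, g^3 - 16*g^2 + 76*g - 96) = g^2 - 8*g + 12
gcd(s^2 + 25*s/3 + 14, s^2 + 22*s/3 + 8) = s + 6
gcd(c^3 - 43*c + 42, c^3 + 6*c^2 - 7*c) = c^2 + 6*c - 7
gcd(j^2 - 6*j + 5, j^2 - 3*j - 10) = j - 5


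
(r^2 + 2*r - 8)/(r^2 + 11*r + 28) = (r - 2)/(r + 7)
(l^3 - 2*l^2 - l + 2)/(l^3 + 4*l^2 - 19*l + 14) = (l + 1)/(l + 7)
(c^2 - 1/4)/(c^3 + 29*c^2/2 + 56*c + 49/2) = (c - 1/2)/(c^2 + 14*c + 49)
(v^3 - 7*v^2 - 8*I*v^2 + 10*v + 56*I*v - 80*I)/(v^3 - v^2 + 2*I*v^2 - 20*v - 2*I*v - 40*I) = (v^2 + v*(-2 - 8*I) + 16*I)/(v^2 + v*(4 + 2*I) + 8*I)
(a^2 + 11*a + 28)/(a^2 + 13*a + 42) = (a + 4)/(a + 6)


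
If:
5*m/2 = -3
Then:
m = -6/5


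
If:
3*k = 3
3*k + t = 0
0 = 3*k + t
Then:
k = 1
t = -3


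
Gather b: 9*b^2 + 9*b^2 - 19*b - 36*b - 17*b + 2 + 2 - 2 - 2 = 18*b^2 - 72*b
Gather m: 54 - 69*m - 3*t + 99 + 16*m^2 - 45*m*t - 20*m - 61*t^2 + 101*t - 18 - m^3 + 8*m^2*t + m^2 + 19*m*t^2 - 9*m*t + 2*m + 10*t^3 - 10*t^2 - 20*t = -m^3 + m^2*(8*t + 17) + m*(19*t^2 - 54*t - 87) + 10*t^3 - 71*t^2 + 78*t + 135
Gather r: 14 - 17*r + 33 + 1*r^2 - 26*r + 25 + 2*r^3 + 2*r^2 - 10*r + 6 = 2*r^3 + 3*r^2 - 53*r + 78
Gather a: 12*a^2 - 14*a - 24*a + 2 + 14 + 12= 12*a^2 - 38*a + 28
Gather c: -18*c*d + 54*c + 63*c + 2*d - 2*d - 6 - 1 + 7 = c*(117 - 18*d)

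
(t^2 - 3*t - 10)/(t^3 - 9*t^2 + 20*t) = (t + 2)/(t*(t - 4))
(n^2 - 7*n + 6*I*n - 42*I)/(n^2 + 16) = (n^2 + n*(-7 + 6*I) - 42*I)/(n^2 + 16)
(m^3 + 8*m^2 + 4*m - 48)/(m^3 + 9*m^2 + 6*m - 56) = (m + 6)/(m + 7)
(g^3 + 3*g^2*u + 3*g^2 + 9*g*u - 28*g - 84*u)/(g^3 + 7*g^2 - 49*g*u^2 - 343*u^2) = (-g^2 - 3*g*u + 4*g + 12*u)/(-g^2 + 49*u^2)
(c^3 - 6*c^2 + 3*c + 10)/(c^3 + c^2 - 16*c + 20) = (c^2 - 4*c - 5)/(c^2 + 3*c - 10)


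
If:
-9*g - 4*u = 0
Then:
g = -4*u/9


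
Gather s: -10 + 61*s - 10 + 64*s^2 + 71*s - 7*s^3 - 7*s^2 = -7*s^3 + 57*s^2 + 132*s - 20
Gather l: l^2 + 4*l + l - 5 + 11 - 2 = l^2 + 5*l + 4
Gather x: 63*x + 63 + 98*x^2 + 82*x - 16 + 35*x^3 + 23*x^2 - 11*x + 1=35*x^3 + 121*x^2 + 134*x + 48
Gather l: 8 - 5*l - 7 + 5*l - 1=0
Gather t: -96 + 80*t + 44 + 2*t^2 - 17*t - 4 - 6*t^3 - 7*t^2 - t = -6*t^3 - 5*t^2 + 62*t - 56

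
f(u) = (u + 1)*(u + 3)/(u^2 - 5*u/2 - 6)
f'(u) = (5/2 - 2*u)*(u + 1)*(u + 3)/(u^2 - 5*u/2 - 6)^2 + (u + 1)/(u^2 - 5*u/2 - 6) + (u + 3)/(u^2 - 5*u/2 - 6) = 2*(-13*u^2 - 36*u - 33)/(4*u^4 - 20*u^3 - 23*u^2 + 120*u + 144)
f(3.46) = -10.76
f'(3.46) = -21.83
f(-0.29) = -0.37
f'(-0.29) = -0.44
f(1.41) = -1.41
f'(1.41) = -0.96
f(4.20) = 32.84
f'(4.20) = -159.10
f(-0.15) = -0.43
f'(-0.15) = -0.44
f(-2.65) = -0.08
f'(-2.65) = -0.25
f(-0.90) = -0.07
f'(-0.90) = -0.64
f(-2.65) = -0.08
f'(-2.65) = -0.25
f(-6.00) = 0.33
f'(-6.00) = -0.07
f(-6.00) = 0.33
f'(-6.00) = -0.07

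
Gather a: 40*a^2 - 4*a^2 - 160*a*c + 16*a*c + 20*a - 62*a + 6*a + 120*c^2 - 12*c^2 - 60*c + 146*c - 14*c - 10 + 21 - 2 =36*a^2 + a*(-144*c - 36) + 108*c^2 + 72*c + 9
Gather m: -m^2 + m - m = -m^2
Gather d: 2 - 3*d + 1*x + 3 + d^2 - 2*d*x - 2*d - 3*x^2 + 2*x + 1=d^2 + d*(-2*x - 5) - 3*x^2 + 3*x + 6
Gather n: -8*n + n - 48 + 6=-7*n - 42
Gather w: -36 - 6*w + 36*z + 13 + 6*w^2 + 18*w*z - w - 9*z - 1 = 6*w^2 + w*(18*z - 7) + 27*z - 24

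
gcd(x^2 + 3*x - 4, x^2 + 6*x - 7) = x - 1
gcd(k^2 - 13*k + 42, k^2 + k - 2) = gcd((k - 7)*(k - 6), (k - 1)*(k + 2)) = 1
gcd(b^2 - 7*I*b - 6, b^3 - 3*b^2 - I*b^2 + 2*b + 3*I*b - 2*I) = b - I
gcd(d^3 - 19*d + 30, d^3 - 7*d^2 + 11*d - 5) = 1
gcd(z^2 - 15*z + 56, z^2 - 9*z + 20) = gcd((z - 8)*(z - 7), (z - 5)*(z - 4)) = 1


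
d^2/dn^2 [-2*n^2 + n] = -4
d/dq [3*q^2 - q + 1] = 6*q - 1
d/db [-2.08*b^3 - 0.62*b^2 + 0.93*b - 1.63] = -6.24*b^2 - 1.24*b + 0.93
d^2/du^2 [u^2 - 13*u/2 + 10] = 2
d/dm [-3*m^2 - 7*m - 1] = -6*m - 7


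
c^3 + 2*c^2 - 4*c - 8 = (c - 2)*(c + 2)^2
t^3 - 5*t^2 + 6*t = t*(t - 3)*(t - 2)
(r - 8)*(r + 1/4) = r^2 - 31*r/4 - 2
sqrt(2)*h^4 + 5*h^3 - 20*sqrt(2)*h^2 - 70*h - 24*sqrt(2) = (h - 3*sqrt(2))*(h + sqrt(2))*(h + 4*sqrt(2))*(sqrt(2)*h + 1)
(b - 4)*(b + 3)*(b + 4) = b^3 + 3*b^2 - 16*b - 48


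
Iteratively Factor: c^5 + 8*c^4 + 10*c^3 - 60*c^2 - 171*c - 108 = (c + 3)*(c^4 + 5*c^3 - 5*c^2 - 45*c - 36) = (c - 3)*(c + 3)*(c^3 + 8*c^2 + 19*c + 12) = (c - 3)*(c + 3)^2*(c^2 + 5*c + 4) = (c - 3)*(c + 1)*(c + 3)^2*(c + 4)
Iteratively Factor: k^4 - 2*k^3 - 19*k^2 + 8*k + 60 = (k - 5)*(k^3 + 3*k^2 - 4*k - 12) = (k - 5)*(k + 2)*(k^2 + k - 6) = (k - 5)*(k - 2)*(k + 2)*(k + 3)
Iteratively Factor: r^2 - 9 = (r + 3)*(r - 3)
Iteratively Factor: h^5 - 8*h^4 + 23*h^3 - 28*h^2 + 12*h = (h - 1)*(h^4 - 7*h^3 + 16*h^2 - 12*h) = h*(h - 1)*(h^3 - 7*h^2 + 16*h - 12) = h*(h - 2)*(h - 1)*(h^2 - 5*h + 6) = h*(h - 2)^2*(h - 1)*(h - 3)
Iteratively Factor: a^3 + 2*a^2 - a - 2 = (a + 2)*(a^2 - 1) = (a + 1)*(a + 2)*(a - 1)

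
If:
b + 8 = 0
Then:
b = -8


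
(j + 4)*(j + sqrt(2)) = j^2 + sqrt(2)*j + 4*j + 4*sqrt(2)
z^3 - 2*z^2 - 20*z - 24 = (z - 6)*(z + 2)^2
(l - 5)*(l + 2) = l^2 - 3*l - 10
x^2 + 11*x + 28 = (x + 4)*(x + 7)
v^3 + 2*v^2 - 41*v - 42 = (v - 6)*(v + 1)*(v + 7)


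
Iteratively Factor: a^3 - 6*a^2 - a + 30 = (a - 3)*(a^2 - 3*a - 10) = (a - 5)*(a - 3)*(a + 2)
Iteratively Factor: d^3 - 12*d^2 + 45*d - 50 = (d - 2)*(d^2 - 10*d + 25) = (d - 5)*(d - 2)*(d - 5)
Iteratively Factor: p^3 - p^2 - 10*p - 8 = (p - 4)*(p^2 + 3*p + 2) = (p - 4)*(p + 2)*(p + 1)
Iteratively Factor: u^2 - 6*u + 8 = (u - 2)*(u - 4)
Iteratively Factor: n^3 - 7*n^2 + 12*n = (n)*(n^2 - 7*n + 12) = n*(n - 3)*(n - 4)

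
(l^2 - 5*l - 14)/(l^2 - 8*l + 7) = (l + 2)/(l - 1)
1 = 1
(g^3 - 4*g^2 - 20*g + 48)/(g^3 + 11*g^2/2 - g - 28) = 2*(g - 6)/(2*g + 7)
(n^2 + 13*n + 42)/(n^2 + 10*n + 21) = (n + 6)/(n + 3)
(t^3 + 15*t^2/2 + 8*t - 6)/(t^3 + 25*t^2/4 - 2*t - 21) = 2*(2*t - 1)/(4*t - 7)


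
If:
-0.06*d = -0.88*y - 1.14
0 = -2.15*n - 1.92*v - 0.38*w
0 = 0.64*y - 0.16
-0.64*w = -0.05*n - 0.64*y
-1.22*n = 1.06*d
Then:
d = 22.67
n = -19.69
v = 22.31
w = -1.29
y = 0.25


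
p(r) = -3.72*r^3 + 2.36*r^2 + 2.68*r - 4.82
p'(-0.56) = -3.46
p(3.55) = -131.99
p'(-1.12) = -16.61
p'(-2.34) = -69.47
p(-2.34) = 49.50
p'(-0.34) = -0.21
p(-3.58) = 186.52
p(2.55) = -44.32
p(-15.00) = 13040.98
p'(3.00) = -83.60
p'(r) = -11.16*r^2 + 4.72*r + 2.68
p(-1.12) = 0.37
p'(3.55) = -121.21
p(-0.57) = -4.89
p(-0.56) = -4.93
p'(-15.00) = -2579.12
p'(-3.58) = -157.25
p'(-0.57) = -3.64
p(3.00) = -75.98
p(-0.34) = -5.31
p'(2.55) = -57.85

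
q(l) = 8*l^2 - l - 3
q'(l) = 16*l - 1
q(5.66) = 247.62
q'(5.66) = 89.56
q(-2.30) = 41.62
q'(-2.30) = -37.80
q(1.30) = 9.22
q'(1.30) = 19.80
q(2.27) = 35.95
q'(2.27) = 35.32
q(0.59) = -0.81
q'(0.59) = 8.44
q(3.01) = 66.47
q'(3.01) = 47.16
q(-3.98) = 127.70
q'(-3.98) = -64.68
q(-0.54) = -0.13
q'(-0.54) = -9.64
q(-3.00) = 72.00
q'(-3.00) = -49.00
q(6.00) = 279.00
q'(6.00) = 95.00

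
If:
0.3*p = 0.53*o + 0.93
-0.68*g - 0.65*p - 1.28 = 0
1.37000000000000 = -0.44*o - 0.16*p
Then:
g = -0.49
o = -2.58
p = -1.46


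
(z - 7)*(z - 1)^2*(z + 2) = z^4 - 7*z^3 - 3*z^2 + 23*z - 14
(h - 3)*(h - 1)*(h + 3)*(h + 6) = h^4 + 5*h^3 - 15*h^2 - 45*h + 54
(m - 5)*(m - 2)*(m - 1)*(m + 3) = m^4 - 5*m^3 - 7*m^2 + 41*m - 30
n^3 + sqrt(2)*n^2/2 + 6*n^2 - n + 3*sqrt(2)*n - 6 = (n + 6)*(n - sqrt(2)/2)*(n + sqrt(2))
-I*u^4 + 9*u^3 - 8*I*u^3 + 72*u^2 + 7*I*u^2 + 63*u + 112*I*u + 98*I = (u + 7)*(u + 2*I)*(u + 7*I)*(-I*u - I)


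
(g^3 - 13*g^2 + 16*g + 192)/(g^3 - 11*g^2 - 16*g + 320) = (g + 3)/(g + 5)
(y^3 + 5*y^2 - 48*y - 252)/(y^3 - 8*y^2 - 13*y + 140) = (y^2 + 12*y + 36)/(y^2 - y - 20)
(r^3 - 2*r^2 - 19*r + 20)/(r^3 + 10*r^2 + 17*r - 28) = (r - 5)/(r + 7)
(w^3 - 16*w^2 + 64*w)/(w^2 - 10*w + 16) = w*(w - 8)/(w - 2)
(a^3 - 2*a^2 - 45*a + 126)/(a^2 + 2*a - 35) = (a^2 - 9*a + 18)/(a - 5)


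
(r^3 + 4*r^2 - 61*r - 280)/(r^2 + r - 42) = (r^2 - 3*r - 40)/(r - 6)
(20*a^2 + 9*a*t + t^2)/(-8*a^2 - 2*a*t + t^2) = (20*a^2 + 9*a*t + t^2)/(-8*a^2 - 2*a*t + t^2)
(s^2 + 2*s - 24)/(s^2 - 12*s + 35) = (s^2 + 2*s - 24)/(s^2 - 12*s + 35)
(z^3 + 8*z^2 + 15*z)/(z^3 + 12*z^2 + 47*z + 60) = z/(z + 4)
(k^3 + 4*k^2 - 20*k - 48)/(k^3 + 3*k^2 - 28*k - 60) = (k - 4)/(k - 5)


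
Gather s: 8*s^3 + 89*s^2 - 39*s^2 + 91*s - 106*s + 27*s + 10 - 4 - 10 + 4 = 8*s^3 + 50*s^2 + 12*s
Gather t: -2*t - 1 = -2*t - 1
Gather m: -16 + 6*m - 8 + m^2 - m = m^2 + 5*m - 24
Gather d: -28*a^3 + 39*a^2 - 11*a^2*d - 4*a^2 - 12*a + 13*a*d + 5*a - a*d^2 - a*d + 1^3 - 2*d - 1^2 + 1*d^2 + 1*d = -28*a^3 + 35*a^2 - 7*a + d^2*(1 - a) + d*(-11*a^2 + 12*a - 1)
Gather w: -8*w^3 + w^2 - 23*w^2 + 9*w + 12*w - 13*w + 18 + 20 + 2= -8*w^3 - 22*w^2 + 8*w + 40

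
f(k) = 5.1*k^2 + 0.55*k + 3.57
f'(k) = 10.2*k + 0.55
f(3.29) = 60.58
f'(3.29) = 34.11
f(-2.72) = 39.81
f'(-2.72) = -27.19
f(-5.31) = 144.45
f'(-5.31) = -53.61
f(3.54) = 69.43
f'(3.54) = 36.66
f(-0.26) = 3.77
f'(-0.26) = -2.10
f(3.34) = 62.30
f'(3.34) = 34.62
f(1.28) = 12.63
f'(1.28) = 13.61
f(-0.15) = 3.60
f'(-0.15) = -0.98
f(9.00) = 421.62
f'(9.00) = 92.35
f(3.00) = 51.12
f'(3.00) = 31.15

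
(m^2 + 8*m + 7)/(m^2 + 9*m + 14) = (m + 1)/(m + 2)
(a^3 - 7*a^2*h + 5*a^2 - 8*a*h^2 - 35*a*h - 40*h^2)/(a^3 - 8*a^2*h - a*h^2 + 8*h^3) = (a + 5)/(a - h)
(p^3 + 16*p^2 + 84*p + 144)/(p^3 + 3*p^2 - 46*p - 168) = (p + 6)/(p - 7)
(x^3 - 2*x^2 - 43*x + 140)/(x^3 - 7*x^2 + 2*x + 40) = (x + 7)/(x + 2)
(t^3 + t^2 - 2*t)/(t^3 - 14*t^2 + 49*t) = (t^2 + t - 2)/(t^2 - 14*t + 49)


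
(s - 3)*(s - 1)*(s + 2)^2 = s^4 - 9*s^2 - 4*s + 12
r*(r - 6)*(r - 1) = r^3 - 7*r^2 + 6*r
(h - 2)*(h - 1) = h^2 - 3*h + 2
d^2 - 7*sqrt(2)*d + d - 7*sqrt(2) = (d + 1)*(d - 7*sqrt(2))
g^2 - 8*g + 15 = (g - 5)*(g - 3)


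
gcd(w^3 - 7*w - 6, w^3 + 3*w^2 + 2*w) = w^2 + 3*w + 2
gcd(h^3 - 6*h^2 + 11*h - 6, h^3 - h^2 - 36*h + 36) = h - 1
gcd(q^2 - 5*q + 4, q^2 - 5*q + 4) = q^2 - 5*q + 4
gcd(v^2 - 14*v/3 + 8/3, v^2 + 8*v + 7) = 1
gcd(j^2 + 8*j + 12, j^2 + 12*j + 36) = j + 6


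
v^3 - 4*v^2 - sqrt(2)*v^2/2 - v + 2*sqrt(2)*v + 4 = (v - 4)*(v - sqrt(2))*(v + sqrt(2)/2)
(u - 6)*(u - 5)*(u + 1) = u^3 - 10*u^2 + 19*u + 30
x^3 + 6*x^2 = x^2*(x + 6)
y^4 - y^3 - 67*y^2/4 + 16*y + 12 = (y - 4)*(y - 3/2)*(y + 1/2)*(y + 4)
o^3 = o^3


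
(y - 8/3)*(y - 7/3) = y^2 - 5*y + 56/9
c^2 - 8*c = c*(c - 8)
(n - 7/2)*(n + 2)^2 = n^3 + n^2/2 - 10*n - 14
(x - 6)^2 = x^2 - 12*x + 36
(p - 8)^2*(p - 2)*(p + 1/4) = p^4 - 71*p^3/4 + 183*p^2/2 - 104*p - 32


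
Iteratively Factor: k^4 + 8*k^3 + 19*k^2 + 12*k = (k + 1)*(k^3 + 7*k^2 + 12*k) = (k + 1)*(k + 4)*(k^2 + 3*k) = (k + 1)*(k + 3)*(k + 4)*(k)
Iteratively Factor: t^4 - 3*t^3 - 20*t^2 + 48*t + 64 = (t - 4)*(t^3 + t^2 - 16*t - 16) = (t - 4)^2*(t^2 + 5*t + 4) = (t - 4)^2*(t + 4)*(t + 1)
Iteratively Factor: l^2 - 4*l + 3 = (l - 1)*(l - 3)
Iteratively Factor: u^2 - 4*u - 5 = (u + 1)*(u - 5)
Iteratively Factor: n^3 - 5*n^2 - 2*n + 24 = (n + 2)*(n^2 - 7*n + 12) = (n - 3)*(n + 2)*(n - 4)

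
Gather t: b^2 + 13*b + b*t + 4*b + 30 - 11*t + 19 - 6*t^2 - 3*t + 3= b^2 + 17*b - 6*t^2 + t*(b - 14) + 52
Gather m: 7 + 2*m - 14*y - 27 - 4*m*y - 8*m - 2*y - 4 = m*(-4*y - 6) - 16*y - 24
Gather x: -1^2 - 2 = -3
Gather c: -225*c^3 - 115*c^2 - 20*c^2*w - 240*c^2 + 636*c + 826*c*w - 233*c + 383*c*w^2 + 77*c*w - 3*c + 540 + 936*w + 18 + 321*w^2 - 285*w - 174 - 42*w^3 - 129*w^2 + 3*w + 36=-225*c^3 + c^2*(-20*w - 355) + c*(383*w^2 + 903*w + 400) - 42*w^3 + 192*w^2 + 654*w + 420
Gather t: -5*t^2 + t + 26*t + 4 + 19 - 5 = -5*t^2 + 27*t + 18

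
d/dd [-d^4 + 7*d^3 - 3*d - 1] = -4*d^3 + 21*d^2 - 3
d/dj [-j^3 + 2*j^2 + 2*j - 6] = -3*j^2 + 4*j + 2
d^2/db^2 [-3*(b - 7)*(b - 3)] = -6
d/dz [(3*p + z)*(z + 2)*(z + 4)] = 6*p*z + 18*p + 3*z^2 + 12*z + 8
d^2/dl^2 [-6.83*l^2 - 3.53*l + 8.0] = -13.6600000000000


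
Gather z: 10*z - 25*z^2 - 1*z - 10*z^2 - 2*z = -35*z^2 + 7*z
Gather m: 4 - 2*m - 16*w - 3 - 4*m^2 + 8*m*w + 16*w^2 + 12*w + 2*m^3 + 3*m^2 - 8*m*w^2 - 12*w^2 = 2*m^3 - m^2 + m*(-8*w^2 + 8*w - 2) + 4*w^2 - 4*w + 1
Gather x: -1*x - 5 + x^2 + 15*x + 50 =x^2 + 14*x + 45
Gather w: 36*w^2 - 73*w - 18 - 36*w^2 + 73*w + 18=0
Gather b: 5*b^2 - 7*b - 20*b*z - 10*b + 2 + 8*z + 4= 5*b^2 + b*(-20*z - 17) + 8*z + 6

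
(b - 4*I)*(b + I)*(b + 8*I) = b^3 + 5*I*b^2 + 28*b + 32*I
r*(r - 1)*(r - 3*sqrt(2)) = r^3 - 3*sqrt(2)*r^2 - r^2 + 3*sqrt(2)*r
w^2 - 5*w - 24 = (w - 8)*(w + 3)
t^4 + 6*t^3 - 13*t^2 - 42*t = t*(t - 3)*(t + 2)*(t + 7)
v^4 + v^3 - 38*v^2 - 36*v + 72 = (v - 6)*(v - 1)*(v + 2)*(v + 6)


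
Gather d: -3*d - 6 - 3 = -3*d - 9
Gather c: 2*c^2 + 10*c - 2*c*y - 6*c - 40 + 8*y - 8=2*c^2 + c*(4 - 2*y) + 8*y - 48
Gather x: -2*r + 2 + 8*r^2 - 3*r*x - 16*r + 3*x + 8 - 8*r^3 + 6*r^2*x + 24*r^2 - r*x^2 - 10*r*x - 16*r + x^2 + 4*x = -8*r^3 + 32*r^2 - 34*r + x^2*(1 - r) + x*(6*r^2 - 13*r + 7) + 10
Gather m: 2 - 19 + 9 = -8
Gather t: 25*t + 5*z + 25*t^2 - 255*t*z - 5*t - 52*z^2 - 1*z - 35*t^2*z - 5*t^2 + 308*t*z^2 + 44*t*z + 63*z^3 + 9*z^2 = t^2*(20 - 35*z) + t*(308*z^2 - 211*z + 20) + 63*z^3 - 43*z^2 + 4*z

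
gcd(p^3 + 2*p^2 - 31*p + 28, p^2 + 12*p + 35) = p + 7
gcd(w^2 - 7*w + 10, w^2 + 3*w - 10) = w - 2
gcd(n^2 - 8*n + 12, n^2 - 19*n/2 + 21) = n - 6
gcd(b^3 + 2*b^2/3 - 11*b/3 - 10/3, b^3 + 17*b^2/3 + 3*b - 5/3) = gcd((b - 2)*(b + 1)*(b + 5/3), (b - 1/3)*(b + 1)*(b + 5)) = b + 1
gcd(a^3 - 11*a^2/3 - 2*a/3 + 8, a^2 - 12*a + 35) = 1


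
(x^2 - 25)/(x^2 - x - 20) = (x + 5)/(x + 4)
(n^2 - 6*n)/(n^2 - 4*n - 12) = n/(n + 2)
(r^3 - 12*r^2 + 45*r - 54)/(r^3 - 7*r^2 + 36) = (r - 3)/(r + 2)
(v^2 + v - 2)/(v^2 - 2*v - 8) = (v - 1)/(v - 4)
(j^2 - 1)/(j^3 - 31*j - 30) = (j - 1)/(j^2 - j - 30)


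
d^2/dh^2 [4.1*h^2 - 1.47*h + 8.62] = 8.20000000000000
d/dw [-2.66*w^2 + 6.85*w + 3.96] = 6.85 - 5.32*w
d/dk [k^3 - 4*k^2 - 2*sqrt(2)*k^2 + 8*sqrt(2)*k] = 3*k^2 - 8*k - 4*sqrt(2)*k + 8*sqrt(2)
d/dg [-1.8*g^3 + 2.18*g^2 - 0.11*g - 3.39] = -5.4*g^2 + 4.36*g - 0.11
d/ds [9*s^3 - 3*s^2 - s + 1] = 27*s^2 - 6*s - 1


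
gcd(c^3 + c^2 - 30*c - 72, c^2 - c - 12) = c + 3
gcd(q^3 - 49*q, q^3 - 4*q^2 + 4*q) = q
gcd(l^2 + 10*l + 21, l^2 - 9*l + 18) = 1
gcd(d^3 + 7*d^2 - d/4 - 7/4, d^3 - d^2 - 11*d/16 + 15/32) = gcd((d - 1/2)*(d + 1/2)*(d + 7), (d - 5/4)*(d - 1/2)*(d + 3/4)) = d - 1/2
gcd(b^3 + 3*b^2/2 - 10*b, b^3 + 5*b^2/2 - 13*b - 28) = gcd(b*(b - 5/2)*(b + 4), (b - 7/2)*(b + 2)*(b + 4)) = b + 4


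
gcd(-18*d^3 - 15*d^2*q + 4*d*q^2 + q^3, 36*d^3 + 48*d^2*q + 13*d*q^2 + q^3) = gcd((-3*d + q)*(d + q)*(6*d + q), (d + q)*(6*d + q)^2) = 6*d^2 + 7*d*q + q^2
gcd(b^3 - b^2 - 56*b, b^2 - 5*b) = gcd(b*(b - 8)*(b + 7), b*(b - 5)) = b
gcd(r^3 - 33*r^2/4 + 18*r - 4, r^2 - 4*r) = r - 4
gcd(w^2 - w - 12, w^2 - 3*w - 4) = w - 4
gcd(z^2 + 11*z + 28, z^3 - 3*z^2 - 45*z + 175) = z + 7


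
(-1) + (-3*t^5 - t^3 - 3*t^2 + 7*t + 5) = -3*t^5 - t^3 - 3*t^2 + 7*t + 4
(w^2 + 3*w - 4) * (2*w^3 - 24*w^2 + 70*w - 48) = 2*w^5 - 18*w^4 - 10*w^3 + 258*w^2 - 424*w + 192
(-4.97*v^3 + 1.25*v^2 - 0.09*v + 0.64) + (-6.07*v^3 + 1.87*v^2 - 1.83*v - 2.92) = -11.04*v^3 + 3.12*v^2 - 1.92*v - 2.28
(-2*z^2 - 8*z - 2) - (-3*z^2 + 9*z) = z^2 - 17*z - 2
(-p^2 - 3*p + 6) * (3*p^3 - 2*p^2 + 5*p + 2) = -3*p^5 - 7*p^4 + 19*p^3 - 29*p^2 + 24*p + 12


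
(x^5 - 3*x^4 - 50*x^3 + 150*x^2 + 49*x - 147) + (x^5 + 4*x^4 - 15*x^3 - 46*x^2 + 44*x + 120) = 2*x^5 + x^4 - 65*x^3 + 104*x^2 + 93*x - 27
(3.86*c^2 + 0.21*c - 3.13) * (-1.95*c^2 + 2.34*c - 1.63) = -7.527*c^4 + 8.6229*c^3 + 0.3031*c^2 - 7.6665*c + 5.1019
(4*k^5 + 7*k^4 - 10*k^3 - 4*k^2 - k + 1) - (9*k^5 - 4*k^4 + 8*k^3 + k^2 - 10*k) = -5*k^5 + 11*k^4 - 18*k^3 - 5*k^2 + 9*k + 1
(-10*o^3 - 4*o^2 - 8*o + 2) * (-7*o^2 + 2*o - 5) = 70*o^5 + 8*o^4 + 98*o^3 - 10*o^2 + 44*o - 10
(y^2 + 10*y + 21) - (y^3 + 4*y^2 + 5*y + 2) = -y^3 - 3*y^2 + 5*y + 19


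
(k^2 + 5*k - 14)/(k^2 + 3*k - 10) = (k + 7)/(k + 5)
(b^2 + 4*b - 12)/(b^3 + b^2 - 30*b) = (b - 2)/(b*(b - 5))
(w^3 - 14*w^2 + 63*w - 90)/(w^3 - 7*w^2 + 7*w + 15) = (w - 6)/(w + 1)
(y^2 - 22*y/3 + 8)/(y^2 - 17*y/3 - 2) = (3*y - 4)/(3*y + 1)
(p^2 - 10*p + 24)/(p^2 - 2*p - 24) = (p - 4)/(p + 4)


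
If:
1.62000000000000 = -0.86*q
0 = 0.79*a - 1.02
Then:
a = 1.29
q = -1.88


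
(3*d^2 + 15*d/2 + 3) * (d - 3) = 3*d^3 - 3*d^2/2 - 39*d/2 - 9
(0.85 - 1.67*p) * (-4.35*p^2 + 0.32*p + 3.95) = 7.2645*p^3 - 4.2319*p^2 - 6.3245*p + 3.3575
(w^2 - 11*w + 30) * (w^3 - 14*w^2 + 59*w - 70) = w^5 - 25*w^4 + 243*w^3 - 1139*w^2 + 2540*w - 2100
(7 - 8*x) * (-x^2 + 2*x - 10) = 8*x^3 - 23*x^2 + 94*x - 70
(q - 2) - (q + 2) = -4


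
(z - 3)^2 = z^2 - 6*z + 9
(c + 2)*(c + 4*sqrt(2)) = c^2 + 2*c + 4*sqrt(2)*c + 8*sqrt(2)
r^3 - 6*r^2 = r^2*(r - 6)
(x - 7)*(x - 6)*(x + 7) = x^3 - 6*x^2 - 49*x + 294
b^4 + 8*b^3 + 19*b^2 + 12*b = b*(b + 1)*(b + 3)*(b + 4)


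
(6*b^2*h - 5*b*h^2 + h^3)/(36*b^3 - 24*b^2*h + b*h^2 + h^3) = h/(6*b + h)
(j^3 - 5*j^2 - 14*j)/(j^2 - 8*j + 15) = j*(j^2 - 5*j - 14)/(j^2 - 8*j + 15)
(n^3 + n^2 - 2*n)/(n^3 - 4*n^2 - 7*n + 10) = n/(n - 5)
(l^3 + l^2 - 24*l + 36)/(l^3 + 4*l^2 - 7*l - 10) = (l^2 + 3*l - 18)/(l^2 + 6*l + 5)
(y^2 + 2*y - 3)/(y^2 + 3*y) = (y - 1)/y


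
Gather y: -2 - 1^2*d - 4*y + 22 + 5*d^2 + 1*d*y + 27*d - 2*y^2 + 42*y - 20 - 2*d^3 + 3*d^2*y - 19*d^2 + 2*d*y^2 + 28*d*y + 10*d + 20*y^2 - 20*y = -2*d^3 - 14*d^2 + 36*d + y^2*(2*d + 18) + y*(3*d^2 + 29*d + 18)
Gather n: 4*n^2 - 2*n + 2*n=4*n^2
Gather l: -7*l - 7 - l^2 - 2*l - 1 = -l^2 - 9*l - 8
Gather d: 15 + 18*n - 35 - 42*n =-24*n - 20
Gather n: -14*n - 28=-14*n - 28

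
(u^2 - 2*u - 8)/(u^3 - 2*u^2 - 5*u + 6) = (u - 4)/(u^2 - 4*u + 3)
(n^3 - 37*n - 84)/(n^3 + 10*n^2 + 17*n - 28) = (n^2 - 4*n - 21)/(n^2 + 6*n - 7)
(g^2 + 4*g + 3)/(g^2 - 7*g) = (g^2 + 4*g + 3)/(g*(g - 7))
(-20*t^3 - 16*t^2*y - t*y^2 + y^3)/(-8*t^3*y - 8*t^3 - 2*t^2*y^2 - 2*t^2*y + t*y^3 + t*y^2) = (-10*t^2 - 3*t*y + y^2)/(t*(-4*t*y - 4*t + y^2 + y))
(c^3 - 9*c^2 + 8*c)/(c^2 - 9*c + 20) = c*(c^2 - 9*c + 8)/(c^2 - 9*c + 20)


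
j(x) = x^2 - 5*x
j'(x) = 2*x - 5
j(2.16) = -6.13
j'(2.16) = -0.68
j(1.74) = -5.67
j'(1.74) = -1.52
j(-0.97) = 5.79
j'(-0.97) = -6.94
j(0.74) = -3.15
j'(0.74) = -3.52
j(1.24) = -4.66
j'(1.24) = -2.52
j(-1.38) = 8.80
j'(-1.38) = -7.76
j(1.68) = -5.58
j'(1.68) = -1.64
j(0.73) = -3.12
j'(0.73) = -3.54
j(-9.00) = 126.00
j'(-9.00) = -23.00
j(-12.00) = 204.00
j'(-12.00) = -29.00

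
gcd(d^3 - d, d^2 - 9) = 1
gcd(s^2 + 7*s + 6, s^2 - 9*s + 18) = 1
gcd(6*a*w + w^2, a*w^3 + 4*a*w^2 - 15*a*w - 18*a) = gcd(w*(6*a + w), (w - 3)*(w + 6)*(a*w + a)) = 1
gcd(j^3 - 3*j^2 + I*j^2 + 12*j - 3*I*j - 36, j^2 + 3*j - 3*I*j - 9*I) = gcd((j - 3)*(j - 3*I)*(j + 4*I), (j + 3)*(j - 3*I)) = j - 3*I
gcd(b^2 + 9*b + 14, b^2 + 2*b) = b + 2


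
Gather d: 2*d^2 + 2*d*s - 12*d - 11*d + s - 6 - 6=2*d^2 + d*(2*s - 23) + s - 12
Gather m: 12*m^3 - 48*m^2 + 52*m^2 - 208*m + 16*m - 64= 12*m^3 + 4*m^2 - 192*m - 64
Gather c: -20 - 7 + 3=-24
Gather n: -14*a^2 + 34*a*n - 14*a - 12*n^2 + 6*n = -14*a^2 - 14*a - 12*n^2 + n*(34*a + 6)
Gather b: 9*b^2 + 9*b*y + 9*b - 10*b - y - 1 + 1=9*b^2 + b*(9*y - 1) - y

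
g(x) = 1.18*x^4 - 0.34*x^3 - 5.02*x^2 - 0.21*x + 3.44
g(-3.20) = 87.58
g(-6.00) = 1426.70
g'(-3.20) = -133.19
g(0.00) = 3.44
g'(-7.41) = -1902.24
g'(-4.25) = -338.30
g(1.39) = -3.06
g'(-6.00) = -996.21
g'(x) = 4.72*x^3 - 1.02*x^2 - 10.04*x - 0.21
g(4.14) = 239.05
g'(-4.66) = -453.21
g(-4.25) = 324.74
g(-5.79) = 1228.52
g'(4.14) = 275.66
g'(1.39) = -3.46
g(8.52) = 5644.82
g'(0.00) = -0.21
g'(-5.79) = -892.45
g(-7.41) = 3425.27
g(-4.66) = 486.26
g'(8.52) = 2759.39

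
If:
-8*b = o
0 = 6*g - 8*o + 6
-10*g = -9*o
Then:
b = -15/52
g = 27/13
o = 30/13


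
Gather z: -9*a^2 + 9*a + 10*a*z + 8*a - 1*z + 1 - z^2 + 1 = -9*a^2 + 17*a - z^2 + z*(10*a - 1) + 2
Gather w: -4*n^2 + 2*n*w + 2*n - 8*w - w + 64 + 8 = -4*n^2 + 2*n + w*(2*n - 9) + 72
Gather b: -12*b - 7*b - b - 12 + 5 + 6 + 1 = -20*b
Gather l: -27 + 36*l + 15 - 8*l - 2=28*l - 14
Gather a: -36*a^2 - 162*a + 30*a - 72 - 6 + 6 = -36*a^2 - 132*a - 72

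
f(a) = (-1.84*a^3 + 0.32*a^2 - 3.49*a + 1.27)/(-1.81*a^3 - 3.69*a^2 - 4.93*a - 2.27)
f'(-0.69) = 11760.79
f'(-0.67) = 1754.16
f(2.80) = 0.55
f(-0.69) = -145.37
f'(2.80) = 0.09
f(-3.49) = 2.04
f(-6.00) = 1.51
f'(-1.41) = 4.54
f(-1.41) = 4.95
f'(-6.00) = 0.10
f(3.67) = 0.62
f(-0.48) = -5.82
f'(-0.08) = 3.77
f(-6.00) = 1.51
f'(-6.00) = 0.10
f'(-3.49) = 0.41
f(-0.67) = -54.53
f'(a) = (-5.52*a^2 + 0.64*a - 3.49)/(-1.81*a^3 - 3.69*a^2 - 4.93*a - 2.27) + (5.43*a^2 + 7.38*a + 4.93)*(-1.84*a^3 + 0.32*a^2 - 3.49*a + 1.27)/(-1.81*a^3 - 3.69*a^2 - 4.93*a - 2.27)^2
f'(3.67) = 0.07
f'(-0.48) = 36.90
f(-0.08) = -0.82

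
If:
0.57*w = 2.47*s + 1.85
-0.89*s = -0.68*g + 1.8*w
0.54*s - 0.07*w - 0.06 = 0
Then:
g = 24.10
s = 1.21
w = 8.50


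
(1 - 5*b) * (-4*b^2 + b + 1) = 20*b^3 - 9*b^2 - 4*b + 1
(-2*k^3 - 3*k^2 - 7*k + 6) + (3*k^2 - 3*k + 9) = -2*k^3 - 10*k + 15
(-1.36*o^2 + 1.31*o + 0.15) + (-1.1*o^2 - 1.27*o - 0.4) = -2.46*o^2 + 0.04*o - 0.25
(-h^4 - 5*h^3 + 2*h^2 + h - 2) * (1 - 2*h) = 2*h^5 + 9*h^4 - 9*h^3 + 5*h - 2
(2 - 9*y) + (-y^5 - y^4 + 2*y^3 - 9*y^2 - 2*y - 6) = -y^5 - y^4 + 2*y^3 - 9*y^2 - 11*y - 4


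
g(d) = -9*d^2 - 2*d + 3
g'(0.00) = -2.00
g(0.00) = 3.00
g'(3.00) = -56.00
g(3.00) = -84.00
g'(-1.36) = 22.48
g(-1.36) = -10.93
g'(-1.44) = 23.92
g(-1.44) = -12.78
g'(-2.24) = 38.32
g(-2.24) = -37.68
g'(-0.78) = 12.04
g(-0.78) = -0.92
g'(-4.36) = 76.48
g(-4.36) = -159.37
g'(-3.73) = 65.14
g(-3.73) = -114.76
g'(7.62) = -139.16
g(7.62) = -534.82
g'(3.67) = -68.06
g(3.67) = -125.56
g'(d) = -18*d - 2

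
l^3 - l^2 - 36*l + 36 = (l - 6)*(l - 1)*(l + 6)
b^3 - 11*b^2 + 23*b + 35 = (b - 7)*(b - 5)*(b + 1)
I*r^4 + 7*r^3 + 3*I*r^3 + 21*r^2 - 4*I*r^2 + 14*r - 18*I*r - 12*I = (r + 2)*(r - 6*I)*(r - I)*(I*r + I)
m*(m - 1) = m^2 - m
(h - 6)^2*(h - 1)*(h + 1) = h^4 - 12*h^3 + 35*h^2 + 12*h - 36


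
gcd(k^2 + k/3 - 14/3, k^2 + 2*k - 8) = k - 2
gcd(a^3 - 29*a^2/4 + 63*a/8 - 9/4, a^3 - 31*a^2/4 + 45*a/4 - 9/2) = a^2 - 27*a/4 + 9/2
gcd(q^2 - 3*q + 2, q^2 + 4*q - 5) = q - 1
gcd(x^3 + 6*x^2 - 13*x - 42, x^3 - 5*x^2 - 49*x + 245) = x + 7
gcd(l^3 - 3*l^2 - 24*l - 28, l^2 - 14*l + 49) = l - 7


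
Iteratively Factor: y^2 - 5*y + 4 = (y - 4)*(y - 1)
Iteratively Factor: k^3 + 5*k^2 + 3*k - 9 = (k + 3)*(k^2 + 2*k - 3) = (k + 3)^2*(k - 1)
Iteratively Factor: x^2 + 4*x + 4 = (x + 2)*(x + 2)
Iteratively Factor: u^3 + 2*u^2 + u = (u + 1)*(u^2 + u) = (u + 1)^2*(u)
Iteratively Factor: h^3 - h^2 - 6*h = (h + 2)*(h^2 - 3*h) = h*(h + 2)*(h - 3)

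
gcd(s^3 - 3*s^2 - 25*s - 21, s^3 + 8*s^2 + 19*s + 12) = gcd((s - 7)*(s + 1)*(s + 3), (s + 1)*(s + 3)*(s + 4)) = s^2 + 4*s + 3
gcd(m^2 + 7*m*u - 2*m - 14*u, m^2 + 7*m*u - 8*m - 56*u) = m + 7*u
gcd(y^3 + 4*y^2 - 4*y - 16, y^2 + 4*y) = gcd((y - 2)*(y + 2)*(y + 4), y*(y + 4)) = y + 4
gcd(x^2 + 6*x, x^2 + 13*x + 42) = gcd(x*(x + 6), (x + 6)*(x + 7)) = x + 6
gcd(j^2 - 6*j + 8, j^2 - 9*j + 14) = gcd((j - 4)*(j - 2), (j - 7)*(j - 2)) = j - 2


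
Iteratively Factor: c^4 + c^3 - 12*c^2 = (c - 3)*(c^3 + 4*c^2) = (c - 3)*(c + 4)*(c^2) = c*(c - 3)*(c + 4)*(c)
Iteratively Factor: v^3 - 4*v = (v - 2)*(v^2 + 2*v) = v*(v - 2)*(v + 2)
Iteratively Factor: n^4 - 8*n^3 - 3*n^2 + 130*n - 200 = (n - 5)*(n^3 - 3*n^2 - 18*n + 40) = (n - 5)*(n + 4)*(n^2 - 7*n + 10) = (n - 5)^2*(n + 4)*(n - 2)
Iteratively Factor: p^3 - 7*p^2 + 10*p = (p)*(p^2 - 7*p + 10) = p*(p - 2)*(p - 5)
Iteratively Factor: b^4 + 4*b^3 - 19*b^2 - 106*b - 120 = (b + 2)*(b^3 + 2*b^2 - 23*b - 60) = (b - 5)*(b + 2)*(b^2 + 7*b + 12) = (b - 5)*(b + 2)*(b + 3)*(b + 4)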